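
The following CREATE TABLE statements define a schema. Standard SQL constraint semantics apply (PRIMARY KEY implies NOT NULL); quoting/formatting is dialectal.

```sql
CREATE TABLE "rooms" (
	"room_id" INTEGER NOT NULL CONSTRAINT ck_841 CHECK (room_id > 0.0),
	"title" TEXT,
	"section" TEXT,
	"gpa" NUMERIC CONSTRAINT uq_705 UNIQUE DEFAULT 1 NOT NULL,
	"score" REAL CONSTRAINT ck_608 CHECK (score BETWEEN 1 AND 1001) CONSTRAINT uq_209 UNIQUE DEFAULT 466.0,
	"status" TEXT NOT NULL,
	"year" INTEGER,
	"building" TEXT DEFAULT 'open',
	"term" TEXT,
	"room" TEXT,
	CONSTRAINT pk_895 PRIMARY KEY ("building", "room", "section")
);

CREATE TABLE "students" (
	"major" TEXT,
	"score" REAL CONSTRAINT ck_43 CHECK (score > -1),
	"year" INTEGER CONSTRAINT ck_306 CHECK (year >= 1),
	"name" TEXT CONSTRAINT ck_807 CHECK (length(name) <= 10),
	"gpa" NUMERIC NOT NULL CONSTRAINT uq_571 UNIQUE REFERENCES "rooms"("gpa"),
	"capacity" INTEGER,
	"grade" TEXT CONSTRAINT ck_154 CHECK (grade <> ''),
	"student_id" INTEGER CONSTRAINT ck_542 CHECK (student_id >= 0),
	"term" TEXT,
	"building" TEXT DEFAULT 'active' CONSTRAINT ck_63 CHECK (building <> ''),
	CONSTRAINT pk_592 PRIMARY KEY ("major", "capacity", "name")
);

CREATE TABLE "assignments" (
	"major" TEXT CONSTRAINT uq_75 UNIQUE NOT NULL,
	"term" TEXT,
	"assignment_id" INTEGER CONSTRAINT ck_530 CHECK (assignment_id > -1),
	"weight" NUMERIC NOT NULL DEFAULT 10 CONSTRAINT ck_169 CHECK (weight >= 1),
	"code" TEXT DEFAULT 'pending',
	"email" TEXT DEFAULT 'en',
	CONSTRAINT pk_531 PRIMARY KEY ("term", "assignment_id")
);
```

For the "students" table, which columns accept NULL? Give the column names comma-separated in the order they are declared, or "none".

score, year, grade, student_id, term, building

- major: part of the PRIMARY KEY, which implies NOT NULL → not nullable.
- score: CHECK does not forbid NULL (a CHECK constraint passes when its expression is NULL) → nullable.
- year: CHECK does not forbid NULL (a CHECK constraint passes when its expression is NULL) → nullable.
- name: part of the PRIMARY KEY, which implies NOT NULL → not nullable.
- gpa: declared NOT NULL → not nullable.
- capacity: part of the PRIMARY KEY, which implies NOT NULL → not nullable.
- grade: CHECK does not forbid NULL (a CHECK constraint passes when its expression is NULL) → nullable.
- student_id: CHECK does not forbid NULL (a CHECK constraint passes when its expression is NULL) → nullable.
- term: no NOT NULL constraint applies → nullable.
- building: CHECK does not forbid NULL (a CHECK constraint passes when its expression is NULL) → nullable.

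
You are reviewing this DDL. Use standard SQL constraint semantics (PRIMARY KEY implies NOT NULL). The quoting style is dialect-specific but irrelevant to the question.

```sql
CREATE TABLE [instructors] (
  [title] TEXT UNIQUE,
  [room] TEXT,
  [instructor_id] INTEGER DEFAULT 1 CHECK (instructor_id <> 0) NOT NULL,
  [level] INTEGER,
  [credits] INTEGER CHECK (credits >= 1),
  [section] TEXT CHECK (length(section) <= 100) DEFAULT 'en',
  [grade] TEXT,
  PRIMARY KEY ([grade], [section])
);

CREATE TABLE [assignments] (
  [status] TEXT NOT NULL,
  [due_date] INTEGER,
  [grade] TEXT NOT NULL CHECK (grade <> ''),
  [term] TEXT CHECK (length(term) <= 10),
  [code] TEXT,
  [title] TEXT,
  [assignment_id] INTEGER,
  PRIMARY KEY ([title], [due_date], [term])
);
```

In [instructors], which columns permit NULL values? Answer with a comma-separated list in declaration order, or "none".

title, room, level, credits

- title: UNIQUE does not imply NOT NULL → nullable.
- room: no NOT NULL constraint applies → nullable.
- instructor_id: declared NOT NULL → not nullable.
- level: no NOT NULL constraint applies → nullable.
- credits: CHECK does not forbid NULL (a CHECK constraint passes when its expression is NULL) → nullable.
- section: part of the PRIMARY KEY, which implies NOT NULL → not nullable.
- grade: part of the PRIMARY KEY, which implies NOT NULL → not nullable.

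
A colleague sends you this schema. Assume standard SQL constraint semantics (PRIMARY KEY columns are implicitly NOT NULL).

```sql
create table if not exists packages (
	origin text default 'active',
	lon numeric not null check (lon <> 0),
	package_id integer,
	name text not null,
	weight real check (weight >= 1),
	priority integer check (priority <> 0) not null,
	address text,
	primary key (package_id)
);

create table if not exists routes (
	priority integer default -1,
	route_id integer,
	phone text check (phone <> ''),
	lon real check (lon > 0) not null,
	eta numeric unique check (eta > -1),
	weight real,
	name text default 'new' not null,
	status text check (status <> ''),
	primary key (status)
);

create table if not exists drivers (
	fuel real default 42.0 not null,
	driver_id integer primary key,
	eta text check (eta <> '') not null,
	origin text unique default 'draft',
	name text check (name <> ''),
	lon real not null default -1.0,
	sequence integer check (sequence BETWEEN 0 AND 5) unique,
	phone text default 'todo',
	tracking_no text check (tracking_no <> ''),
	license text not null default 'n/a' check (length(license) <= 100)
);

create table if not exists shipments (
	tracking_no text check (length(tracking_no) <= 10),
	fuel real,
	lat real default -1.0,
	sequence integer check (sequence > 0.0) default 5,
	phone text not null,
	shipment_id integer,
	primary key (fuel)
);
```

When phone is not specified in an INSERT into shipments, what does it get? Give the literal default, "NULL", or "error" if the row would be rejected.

phone has no DEFAULT clause.
Omitting it would insert NULL, but it is declared NOT NULL, so the INSERT fails.

error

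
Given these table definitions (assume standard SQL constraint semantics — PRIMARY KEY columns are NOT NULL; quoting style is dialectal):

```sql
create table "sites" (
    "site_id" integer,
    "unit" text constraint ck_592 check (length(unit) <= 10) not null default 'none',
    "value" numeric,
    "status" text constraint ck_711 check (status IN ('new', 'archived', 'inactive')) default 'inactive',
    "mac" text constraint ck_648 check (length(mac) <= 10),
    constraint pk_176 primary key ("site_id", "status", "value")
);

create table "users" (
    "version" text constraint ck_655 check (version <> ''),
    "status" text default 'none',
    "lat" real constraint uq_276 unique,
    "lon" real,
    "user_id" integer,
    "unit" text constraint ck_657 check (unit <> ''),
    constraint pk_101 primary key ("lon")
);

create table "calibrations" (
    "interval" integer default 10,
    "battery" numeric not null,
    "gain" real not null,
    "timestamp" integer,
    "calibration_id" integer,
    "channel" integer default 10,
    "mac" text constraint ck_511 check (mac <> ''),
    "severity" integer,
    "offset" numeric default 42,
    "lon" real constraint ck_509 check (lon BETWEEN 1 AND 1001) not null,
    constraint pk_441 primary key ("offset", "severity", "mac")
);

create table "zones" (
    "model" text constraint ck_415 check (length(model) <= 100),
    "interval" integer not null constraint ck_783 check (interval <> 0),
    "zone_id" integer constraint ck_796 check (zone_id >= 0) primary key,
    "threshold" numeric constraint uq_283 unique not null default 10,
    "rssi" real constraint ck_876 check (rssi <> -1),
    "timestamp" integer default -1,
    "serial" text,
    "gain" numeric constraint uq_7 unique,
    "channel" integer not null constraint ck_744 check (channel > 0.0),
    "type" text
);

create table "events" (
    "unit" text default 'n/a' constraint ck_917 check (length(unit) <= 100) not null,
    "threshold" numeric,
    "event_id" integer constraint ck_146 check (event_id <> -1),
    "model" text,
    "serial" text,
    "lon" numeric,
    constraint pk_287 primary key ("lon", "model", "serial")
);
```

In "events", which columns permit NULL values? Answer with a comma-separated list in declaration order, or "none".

- unit: declared NOT NULL → not nullable.
- threshold: no NOT NULL constraint applies → nullable.
- event_id: CHECK does not forbid NULL (a CHECK constraint passes when its expression is NULL) → nullable.
- model: part of the PRIMARY KEY, which implies NOT NULL → not nullable.
- serial: part of the PRIMARY KEY, which implies NOT NULL → not nullable.
- lon: part of the PRIMARY KEY, which implies NOT NULL → not nullable.

threshold, event_id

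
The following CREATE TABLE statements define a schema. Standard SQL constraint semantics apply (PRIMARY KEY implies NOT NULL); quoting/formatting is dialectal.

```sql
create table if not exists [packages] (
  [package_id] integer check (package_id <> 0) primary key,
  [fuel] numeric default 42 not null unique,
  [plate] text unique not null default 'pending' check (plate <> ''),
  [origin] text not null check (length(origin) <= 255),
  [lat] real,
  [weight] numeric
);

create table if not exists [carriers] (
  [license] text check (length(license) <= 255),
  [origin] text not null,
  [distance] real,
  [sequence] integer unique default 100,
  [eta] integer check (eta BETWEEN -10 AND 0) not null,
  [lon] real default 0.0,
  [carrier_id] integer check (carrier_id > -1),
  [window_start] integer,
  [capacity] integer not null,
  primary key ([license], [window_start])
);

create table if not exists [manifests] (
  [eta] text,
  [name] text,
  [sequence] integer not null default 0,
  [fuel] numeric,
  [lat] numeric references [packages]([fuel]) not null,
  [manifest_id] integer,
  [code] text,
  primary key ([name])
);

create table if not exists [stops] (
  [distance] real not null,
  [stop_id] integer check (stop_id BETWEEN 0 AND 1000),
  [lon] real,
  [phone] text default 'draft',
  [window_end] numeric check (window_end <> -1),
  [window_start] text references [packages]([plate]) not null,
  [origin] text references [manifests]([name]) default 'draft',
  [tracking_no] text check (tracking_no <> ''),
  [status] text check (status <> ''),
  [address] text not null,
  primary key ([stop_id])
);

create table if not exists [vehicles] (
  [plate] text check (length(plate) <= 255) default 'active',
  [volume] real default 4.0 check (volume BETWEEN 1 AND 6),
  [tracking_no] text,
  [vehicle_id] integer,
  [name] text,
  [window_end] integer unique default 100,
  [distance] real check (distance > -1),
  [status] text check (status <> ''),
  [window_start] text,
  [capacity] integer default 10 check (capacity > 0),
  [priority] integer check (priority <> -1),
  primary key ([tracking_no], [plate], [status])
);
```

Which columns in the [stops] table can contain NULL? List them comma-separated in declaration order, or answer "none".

- distance: declared NOT NULL → not nullable.
- stop_id: part of the PRIMARY KEY, which implies NOT NULL → not nullable.
- lon: no NOT NULL constraint applies → nullable.
- phone: DEFAULT only fills an omitted column; an explicit NULL is still allowed → nullable.
- window_end: CHECK does not forbid NULL (a CHECK constraint passes when its expression is NULL) → nullable.
- window_start: declared NOT NULL → not nullable.
- origin: a foreign key column may be NULL unless separately constrained → nullable.
- tracking_no: CHECK does not forbid NULL (a CHECK constraint passes when its expression is NULL) → nullable.
- status: CHECK does not forbid NULL (a CHECK constraint passes when its expression is NULL) → nullable.
- address: declared NOT NULL → not nullable.

lon, phone, window_end, origin, tracking_no, status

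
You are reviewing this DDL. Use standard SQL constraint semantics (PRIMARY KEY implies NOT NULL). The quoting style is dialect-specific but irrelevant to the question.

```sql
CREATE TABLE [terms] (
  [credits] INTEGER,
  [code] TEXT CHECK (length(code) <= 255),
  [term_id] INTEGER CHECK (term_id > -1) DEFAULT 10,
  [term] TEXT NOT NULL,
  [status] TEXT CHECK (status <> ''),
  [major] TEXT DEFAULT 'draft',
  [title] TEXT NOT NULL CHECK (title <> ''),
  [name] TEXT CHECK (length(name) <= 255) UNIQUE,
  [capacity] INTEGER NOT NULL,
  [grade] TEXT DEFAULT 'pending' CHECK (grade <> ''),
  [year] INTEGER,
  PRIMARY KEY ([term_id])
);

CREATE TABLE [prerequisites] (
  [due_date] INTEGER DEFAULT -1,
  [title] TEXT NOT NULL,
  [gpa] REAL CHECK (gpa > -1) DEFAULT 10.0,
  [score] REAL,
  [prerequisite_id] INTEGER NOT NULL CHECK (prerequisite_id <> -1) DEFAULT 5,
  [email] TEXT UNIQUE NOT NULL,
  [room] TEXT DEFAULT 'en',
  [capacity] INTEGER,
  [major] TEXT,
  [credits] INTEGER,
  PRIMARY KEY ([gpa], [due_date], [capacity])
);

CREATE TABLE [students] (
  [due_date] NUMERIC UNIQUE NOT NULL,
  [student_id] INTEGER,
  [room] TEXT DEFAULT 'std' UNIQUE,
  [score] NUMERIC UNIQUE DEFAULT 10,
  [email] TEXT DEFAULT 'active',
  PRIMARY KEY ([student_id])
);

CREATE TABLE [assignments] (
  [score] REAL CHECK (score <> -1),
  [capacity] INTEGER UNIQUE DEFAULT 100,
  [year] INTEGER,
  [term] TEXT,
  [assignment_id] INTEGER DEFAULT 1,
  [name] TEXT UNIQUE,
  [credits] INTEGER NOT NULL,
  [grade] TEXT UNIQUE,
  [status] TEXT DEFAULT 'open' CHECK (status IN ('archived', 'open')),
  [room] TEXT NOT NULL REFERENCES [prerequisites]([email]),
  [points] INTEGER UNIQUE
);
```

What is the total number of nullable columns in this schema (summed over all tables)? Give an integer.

terms: 7 nullable (credits, code, status, major, name, grade, year — PK (term_id) and explicit NOT NULL columns excluded).
prerequisites: 4 nullable (score, room, major, credits — PK (gpa, due_date, capacity) and explicit NOT NULL columns excluded).
students: 3 nullable (room, score, email — PK (student_id) and explicit NOT NULL columns excluded).
assignments: 9 nullable (score, capacity, year, term, assignment_id, name, grade, status, points — PK none and explicit NOT NULL columns excluded).
Total: 7 + 4 + 3 + 9 = 23.

23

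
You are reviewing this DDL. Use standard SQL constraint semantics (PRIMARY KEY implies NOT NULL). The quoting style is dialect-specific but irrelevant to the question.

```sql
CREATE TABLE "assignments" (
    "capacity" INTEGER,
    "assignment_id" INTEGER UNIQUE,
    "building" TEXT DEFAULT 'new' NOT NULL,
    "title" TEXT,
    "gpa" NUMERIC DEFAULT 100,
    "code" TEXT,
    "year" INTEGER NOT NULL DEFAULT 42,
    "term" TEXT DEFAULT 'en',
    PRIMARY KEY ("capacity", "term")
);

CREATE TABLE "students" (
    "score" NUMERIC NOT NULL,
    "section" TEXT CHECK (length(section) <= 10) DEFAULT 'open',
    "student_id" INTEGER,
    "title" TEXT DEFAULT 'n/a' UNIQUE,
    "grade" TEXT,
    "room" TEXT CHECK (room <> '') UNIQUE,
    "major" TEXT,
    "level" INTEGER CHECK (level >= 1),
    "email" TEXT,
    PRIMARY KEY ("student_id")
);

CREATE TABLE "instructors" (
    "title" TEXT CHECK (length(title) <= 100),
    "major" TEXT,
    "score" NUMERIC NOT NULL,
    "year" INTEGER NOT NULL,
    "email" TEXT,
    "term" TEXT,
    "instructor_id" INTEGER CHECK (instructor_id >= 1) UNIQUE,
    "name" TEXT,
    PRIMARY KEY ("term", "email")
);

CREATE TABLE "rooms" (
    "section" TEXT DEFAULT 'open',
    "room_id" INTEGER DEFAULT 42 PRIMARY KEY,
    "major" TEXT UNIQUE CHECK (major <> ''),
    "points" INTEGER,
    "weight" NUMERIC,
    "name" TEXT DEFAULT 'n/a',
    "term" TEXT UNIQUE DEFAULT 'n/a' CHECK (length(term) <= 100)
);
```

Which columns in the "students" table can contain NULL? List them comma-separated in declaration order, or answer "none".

section, title, grade, room, major, level, email

- score: declared NOT NULL → not nullable.
- section: CHECK does not forbid NULL (a CHECK constraint passes when its expression is NULL) → nullable.
- student_id: part of the PRIMARY KEY, which implies NOT NULL → not nullable.
- title: UNIQUE does not imply NOT NULL → nullable.
- grade: no NOT NULL constraint applies → nullable.
- room: CHECK does not forbid NULL (a CHECK constraint passes when its expression is NULL) → nullable.
- major: no NOT NULL constraint applies → nullable.
- level: CHECK does not forbid NULL (a CHECK constraint passes when its expression is NULL) → nullable.
- email: no NOT NULL constraint applies → nullable.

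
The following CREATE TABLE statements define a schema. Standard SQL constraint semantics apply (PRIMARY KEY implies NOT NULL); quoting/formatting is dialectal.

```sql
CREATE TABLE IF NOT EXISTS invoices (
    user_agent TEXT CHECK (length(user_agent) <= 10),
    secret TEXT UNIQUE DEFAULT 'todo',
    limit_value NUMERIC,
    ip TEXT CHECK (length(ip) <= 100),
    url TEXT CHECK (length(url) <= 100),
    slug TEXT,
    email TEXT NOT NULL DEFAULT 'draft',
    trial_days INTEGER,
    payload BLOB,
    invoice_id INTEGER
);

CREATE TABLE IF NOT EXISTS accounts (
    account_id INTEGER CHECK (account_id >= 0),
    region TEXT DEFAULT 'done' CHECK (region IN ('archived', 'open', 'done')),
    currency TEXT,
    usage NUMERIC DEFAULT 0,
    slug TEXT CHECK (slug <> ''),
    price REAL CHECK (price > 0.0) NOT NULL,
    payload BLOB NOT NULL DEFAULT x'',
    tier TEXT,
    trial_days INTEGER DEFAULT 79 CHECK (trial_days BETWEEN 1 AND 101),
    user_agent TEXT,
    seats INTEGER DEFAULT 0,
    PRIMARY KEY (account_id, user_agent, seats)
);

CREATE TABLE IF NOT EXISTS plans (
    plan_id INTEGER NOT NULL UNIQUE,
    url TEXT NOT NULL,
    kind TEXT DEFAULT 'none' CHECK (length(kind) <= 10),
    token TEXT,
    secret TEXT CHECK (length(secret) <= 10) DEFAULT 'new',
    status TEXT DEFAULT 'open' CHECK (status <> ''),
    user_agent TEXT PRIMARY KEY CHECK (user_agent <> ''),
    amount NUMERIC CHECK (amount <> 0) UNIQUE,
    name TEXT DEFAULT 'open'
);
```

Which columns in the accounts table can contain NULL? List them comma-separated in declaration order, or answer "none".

- account_id: part of the PRIMARY KEY, which implies NOT NULL → not nullable.
- region: CHECK does not forbid NULL (a CHECK constraint passes when its expression is NULL) → nullable.
- currency: no NOT NULL constraint applies → nullable.
- usage: DEFAULT only fills an omitted column; an explicit NULL is still allowed → nullable.
- slug: CHECK does not forbid NULL (a CHECK constraint passes when its expression is NULL) → nullable.
- price: declared NOT NULL → not nullable.
- payload: declared NOT NULL → not nullable.
- tier: no NOT NULL constraint applies → nullable.
- trial_days: CHECK does not forbid NULL (a CHECK constraint passes when its expression is NULL) → nullable.
- user_agent: part of the PRIMARY KEY, which implies NOT NULL → not nullable.
- seats: part of the PRIMARY KEY, which implies NOT NULL → not nullable.

region, currency, usage, slug, tier, trial_days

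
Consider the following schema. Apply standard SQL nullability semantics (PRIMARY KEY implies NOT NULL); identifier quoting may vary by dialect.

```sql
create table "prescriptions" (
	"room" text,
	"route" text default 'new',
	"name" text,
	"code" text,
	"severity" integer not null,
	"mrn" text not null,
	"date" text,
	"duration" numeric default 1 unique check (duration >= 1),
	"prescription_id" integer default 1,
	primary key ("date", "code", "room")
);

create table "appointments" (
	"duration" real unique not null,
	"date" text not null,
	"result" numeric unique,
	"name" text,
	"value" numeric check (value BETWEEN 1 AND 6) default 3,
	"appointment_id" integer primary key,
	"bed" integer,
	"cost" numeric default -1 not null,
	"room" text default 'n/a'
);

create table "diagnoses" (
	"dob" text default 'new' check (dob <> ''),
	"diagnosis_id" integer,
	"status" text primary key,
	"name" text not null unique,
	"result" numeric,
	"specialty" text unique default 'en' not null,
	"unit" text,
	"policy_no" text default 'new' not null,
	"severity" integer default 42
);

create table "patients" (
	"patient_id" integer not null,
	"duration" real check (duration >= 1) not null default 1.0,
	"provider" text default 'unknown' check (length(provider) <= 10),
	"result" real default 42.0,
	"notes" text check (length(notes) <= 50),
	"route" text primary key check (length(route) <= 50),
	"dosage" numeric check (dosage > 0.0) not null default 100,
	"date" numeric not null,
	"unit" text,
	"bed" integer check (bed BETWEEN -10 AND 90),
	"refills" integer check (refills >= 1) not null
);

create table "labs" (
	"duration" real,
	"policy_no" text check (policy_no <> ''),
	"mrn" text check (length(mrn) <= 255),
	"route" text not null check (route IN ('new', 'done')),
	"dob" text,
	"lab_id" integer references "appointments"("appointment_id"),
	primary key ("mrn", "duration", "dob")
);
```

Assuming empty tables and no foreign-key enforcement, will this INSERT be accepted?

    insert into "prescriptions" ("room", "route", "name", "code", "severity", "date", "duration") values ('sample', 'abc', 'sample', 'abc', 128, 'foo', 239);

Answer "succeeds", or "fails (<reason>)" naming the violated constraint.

mrn is omitted from the column list and has no DEFAULT, so it would receive NULL.
But mrn is declared NOT NULL.

fails (NOT NULL on mrn)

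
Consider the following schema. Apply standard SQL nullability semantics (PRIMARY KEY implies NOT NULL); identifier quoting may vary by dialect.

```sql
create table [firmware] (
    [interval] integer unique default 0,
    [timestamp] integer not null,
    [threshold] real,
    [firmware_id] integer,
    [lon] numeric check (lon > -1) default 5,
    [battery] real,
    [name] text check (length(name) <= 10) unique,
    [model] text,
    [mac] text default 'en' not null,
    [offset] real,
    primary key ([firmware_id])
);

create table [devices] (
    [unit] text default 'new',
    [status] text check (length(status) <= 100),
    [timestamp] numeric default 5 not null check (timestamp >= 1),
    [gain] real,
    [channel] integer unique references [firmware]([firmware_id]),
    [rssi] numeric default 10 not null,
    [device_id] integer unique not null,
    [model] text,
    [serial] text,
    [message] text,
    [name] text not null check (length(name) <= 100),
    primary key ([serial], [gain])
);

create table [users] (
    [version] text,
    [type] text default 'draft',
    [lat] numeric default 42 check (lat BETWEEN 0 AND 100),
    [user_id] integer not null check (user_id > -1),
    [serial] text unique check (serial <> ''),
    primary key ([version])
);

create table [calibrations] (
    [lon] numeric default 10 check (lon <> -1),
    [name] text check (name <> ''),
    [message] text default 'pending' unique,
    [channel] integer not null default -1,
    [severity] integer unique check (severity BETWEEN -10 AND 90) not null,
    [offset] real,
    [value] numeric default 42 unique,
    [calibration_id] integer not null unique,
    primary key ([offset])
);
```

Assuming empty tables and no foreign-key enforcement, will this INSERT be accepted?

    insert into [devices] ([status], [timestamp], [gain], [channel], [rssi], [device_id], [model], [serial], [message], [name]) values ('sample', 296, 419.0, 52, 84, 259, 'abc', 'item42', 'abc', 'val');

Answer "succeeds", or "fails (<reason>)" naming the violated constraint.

NOT NULL columns: device_id is supplied; gain is supplied; name is supplied; rssi is supplied; serial is supplied; timestamp is supplied.
CHECK constraints: 'sample' satisfies (length(status) <= 100); 296 satisfies (timestamp >= 1); 'val' satisfies (length(name) <= 100).
No constraint is violated.

succeeds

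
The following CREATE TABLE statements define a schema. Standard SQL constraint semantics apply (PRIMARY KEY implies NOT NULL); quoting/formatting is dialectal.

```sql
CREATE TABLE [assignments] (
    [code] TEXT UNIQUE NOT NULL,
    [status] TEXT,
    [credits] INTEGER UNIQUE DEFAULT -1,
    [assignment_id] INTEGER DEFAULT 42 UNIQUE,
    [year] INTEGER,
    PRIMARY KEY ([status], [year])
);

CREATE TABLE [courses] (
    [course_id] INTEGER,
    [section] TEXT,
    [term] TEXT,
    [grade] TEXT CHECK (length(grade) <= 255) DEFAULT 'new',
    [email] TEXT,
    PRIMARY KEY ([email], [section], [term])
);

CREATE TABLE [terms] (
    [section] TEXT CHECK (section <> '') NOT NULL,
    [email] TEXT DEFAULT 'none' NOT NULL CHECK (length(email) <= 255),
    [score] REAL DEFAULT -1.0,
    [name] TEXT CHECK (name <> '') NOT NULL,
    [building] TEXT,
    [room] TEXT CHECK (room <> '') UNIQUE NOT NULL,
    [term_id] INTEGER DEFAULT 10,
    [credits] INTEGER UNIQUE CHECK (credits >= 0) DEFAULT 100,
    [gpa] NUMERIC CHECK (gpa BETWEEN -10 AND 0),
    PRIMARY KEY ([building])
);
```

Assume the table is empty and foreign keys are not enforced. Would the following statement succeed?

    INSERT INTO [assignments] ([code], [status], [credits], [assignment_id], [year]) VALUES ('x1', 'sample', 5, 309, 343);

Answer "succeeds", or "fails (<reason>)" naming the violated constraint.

NOT NULL columns: code is supplied; status is supplied; year is supplied.
No constraint is violated.

succeeds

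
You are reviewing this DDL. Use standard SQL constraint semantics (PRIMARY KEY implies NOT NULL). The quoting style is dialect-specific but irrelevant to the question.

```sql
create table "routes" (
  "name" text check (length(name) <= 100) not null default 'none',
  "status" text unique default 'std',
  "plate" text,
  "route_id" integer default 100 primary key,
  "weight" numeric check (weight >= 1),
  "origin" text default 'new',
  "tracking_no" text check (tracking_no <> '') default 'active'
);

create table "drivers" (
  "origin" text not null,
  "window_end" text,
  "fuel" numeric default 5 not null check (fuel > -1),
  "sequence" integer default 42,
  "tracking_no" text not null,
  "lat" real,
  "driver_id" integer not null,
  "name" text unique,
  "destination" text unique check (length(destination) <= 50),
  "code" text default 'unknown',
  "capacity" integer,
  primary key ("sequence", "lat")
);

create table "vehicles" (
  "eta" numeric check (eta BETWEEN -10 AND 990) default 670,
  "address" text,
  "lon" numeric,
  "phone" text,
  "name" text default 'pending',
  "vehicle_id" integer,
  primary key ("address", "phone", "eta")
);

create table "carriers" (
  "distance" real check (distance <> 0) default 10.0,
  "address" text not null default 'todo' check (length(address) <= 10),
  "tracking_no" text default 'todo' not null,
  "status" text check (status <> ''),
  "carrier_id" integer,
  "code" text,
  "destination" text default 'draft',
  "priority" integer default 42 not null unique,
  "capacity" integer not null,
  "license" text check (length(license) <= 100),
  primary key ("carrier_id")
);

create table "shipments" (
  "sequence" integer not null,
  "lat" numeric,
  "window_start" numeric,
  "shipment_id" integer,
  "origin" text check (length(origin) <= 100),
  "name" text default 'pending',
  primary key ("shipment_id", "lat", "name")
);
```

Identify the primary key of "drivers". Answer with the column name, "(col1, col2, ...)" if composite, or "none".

(sequence, lat)

A table-level PRIMARY KEY clause names 2 columns: sequence, lat.
This is a composite key — the combination is unique, not each column individually.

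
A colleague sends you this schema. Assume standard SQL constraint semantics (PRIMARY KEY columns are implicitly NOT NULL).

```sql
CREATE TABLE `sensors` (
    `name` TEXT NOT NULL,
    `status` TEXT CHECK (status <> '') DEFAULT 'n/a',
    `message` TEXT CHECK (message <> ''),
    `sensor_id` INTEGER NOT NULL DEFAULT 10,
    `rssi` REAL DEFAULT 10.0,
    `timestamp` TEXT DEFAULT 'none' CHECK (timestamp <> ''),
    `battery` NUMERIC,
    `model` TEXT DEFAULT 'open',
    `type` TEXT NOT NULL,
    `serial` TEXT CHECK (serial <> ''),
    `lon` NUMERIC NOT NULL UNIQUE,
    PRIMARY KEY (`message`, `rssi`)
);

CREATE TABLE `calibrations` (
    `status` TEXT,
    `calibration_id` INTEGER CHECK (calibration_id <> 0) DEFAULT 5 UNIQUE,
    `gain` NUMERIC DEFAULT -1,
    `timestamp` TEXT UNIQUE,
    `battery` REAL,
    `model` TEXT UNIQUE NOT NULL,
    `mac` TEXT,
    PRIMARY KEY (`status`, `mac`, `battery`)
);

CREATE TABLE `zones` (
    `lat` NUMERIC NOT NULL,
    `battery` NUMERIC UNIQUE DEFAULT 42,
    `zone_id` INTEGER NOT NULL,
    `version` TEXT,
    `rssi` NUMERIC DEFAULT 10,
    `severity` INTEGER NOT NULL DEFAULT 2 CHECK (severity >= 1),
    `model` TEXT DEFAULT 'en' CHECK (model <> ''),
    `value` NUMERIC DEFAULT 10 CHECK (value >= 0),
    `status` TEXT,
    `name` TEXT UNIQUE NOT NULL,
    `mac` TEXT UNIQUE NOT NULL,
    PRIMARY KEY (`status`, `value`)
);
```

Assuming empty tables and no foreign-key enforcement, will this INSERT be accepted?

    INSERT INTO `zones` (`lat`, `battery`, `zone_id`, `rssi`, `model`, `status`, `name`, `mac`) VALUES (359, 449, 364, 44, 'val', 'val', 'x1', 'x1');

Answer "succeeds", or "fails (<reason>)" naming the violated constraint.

NOT NULL columns: lat is supplied; mac is supplied; name is supplied; severity defaults to 2; status is supplied; value defaults to 10; zone_id is supplied.
CHECK constraints: 'val' satisfies (model <> '').
No constraint is violated.

succeeds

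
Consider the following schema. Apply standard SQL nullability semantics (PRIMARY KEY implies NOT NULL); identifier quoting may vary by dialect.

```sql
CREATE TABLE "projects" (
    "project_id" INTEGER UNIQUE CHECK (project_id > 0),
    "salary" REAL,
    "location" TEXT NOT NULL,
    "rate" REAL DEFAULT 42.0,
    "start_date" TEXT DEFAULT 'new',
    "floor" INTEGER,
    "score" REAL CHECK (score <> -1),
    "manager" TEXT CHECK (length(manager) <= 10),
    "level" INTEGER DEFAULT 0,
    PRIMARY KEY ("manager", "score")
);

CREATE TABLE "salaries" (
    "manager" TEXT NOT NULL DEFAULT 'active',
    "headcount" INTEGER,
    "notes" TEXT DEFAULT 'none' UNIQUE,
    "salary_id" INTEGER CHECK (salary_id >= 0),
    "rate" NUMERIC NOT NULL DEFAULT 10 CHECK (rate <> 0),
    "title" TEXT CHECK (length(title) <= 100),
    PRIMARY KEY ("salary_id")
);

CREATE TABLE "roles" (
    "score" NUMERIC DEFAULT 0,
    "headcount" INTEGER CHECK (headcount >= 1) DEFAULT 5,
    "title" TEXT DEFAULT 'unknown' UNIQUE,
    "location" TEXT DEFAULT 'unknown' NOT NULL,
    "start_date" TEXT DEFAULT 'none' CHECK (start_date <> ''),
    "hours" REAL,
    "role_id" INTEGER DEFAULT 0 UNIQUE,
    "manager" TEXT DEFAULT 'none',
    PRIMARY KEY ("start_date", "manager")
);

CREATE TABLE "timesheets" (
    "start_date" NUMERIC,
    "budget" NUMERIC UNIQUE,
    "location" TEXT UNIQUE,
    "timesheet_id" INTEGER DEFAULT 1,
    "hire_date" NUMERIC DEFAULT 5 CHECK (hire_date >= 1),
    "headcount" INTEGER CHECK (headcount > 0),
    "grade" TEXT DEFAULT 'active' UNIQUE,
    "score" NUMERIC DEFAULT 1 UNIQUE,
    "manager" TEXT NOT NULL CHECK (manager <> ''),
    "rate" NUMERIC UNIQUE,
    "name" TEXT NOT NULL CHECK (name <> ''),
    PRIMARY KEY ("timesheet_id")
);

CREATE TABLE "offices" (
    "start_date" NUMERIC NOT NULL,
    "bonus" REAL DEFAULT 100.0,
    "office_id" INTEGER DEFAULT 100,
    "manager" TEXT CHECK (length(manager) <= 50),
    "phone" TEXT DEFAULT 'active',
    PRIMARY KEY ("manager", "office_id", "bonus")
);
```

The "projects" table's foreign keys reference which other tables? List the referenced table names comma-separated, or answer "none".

No column in projects has a REFERENCES clause.

none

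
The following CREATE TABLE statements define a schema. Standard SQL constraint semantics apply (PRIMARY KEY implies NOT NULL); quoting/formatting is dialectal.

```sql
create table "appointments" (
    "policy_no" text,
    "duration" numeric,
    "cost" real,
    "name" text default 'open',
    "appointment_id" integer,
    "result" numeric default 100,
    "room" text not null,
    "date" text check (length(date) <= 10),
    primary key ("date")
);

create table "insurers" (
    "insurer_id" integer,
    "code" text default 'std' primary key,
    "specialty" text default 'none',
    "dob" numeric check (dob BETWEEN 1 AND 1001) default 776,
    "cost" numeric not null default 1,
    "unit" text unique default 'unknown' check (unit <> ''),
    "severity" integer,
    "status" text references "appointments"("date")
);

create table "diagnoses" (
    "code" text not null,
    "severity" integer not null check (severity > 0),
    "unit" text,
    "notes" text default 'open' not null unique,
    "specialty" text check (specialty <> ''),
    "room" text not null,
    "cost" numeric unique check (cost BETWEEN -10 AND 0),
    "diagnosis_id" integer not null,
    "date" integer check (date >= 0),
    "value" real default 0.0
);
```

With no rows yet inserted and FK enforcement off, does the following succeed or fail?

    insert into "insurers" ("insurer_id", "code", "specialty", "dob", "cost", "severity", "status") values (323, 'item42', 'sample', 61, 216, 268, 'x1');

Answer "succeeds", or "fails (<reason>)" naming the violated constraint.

succeeds

NOT NULL columns: code is supplied; cost is supplied.
CHECK constraints: 61 satisfies (dob BETWEEN 1 AND 1001).
No constraint is violated.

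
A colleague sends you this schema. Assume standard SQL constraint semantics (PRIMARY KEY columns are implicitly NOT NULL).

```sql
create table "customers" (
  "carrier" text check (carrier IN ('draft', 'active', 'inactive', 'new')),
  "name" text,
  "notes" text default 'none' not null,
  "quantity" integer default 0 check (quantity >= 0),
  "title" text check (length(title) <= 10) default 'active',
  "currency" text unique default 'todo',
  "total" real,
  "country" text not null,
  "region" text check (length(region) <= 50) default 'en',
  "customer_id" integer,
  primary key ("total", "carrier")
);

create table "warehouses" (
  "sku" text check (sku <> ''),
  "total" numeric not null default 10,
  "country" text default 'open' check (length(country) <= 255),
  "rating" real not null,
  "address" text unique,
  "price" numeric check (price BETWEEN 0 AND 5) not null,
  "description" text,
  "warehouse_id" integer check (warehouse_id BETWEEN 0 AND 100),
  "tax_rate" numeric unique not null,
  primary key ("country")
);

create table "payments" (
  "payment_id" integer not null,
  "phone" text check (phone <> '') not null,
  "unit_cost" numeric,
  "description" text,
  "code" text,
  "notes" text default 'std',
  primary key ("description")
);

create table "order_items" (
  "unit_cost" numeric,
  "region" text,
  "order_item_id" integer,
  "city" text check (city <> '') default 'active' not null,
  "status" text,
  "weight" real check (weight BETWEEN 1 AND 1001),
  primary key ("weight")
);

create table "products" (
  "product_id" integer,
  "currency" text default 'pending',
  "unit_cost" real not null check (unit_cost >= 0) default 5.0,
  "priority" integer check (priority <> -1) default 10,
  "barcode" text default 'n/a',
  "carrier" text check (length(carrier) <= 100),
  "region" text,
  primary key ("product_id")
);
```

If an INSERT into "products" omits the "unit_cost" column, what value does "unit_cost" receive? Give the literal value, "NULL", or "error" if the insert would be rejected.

unit_cost has an explicit DEFAULT 5.0.
When the column is omitted from an INSERT, that default is used.

5.0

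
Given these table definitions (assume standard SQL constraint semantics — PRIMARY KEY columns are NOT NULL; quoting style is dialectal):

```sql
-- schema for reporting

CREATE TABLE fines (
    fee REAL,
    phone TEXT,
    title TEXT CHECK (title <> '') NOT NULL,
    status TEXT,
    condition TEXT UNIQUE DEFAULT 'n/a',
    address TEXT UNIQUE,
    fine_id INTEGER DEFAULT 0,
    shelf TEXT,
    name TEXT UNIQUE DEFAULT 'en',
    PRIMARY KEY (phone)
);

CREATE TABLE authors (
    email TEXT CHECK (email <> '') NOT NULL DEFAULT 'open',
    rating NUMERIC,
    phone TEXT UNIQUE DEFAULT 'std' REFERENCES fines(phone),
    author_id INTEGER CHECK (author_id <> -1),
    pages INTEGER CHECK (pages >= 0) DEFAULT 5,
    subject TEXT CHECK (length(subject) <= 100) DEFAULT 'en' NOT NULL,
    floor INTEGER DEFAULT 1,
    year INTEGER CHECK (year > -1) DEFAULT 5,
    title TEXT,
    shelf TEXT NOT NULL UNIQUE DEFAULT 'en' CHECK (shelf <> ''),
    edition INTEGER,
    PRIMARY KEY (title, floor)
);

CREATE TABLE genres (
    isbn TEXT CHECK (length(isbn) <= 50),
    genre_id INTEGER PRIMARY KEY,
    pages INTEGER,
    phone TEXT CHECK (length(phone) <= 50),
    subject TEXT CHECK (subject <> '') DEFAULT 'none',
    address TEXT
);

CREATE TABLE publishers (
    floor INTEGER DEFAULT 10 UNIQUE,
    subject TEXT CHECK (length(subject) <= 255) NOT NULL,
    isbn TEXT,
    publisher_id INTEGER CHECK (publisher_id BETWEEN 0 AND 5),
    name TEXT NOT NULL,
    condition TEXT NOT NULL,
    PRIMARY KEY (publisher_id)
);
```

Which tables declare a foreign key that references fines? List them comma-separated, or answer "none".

authors

- authors.phone references fines(phone).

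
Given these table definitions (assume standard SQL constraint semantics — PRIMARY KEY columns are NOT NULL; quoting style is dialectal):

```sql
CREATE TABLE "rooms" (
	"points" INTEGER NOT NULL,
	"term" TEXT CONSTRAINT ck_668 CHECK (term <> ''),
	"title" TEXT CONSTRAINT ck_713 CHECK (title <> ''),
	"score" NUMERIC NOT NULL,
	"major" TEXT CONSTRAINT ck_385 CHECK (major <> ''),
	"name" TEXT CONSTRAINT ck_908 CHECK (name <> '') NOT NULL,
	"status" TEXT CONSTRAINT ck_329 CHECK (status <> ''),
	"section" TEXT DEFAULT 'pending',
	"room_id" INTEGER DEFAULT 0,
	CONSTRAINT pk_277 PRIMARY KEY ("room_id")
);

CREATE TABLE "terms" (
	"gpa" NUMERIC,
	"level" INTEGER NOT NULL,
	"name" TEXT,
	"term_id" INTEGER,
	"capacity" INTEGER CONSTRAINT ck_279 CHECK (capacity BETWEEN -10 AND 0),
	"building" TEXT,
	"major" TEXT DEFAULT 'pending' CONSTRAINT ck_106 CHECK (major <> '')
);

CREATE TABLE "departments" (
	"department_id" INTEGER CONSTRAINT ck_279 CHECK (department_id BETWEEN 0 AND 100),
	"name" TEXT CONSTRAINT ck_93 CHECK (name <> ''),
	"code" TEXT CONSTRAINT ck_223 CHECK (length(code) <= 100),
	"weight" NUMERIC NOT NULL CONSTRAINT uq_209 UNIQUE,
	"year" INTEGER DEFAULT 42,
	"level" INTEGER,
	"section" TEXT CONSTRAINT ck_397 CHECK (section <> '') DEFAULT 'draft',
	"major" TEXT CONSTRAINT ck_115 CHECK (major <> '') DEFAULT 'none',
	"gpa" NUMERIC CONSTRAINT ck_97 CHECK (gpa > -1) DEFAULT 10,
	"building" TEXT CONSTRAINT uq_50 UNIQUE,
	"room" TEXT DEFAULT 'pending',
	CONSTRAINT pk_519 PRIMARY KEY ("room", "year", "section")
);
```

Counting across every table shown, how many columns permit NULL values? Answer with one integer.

rooms: 5 nullable (term, title, major, status, section — PK (room_id) and explicit NOT NULL columns excluded).
terms: 6 nullable (gpa, name, term_id, capacity, building, major — PK none and explicit NOT NULL columns excluded).
departments: 7 nullable (department_id, name, code, level, major, gpa, building — PK (room, year, section) and explicit NOT NULL columns excluded).
Total: 5 + 6 + 7 = 18.

18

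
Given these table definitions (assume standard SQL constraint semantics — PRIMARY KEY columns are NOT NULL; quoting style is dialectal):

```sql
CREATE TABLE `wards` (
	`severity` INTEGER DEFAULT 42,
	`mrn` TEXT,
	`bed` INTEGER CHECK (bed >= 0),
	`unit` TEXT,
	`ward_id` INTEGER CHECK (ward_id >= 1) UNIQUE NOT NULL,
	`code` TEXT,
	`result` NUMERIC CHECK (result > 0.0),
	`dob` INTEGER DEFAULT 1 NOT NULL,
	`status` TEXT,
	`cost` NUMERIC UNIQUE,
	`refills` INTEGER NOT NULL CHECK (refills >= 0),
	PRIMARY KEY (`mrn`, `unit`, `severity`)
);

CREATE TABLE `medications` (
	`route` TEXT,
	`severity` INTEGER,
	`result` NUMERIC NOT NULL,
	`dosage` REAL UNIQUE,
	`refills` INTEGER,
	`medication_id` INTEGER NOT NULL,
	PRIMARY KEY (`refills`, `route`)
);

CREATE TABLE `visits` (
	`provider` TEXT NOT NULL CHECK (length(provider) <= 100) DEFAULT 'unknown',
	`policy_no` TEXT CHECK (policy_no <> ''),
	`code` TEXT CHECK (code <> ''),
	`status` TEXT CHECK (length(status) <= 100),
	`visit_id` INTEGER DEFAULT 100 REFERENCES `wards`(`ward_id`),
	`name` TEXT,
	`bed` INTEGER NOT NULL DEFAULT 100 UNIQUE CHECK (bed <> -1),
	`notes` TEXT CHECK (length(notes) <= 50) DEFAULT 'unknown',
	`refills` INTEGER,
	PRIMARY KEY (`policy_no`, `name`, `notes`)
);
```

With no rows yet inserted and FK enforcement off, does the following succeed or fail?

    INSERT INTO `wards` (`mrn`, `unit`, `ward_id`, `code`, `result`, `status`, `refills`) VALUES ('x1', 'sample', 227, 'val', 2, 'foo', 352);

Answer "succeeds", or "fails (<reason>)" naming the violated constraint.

succeeds

NOT NULL columns: dob defaults to 1; mrn is supplied; refills is supplied; severity defaults to 42; unit is supplied; ward_id is supplied.
CHECK constraints: 227 satisfies (ward_id >= 1); 2 satisfies (result > 0.0); 352 satisfies (refills >= 0).
No constraint is violated.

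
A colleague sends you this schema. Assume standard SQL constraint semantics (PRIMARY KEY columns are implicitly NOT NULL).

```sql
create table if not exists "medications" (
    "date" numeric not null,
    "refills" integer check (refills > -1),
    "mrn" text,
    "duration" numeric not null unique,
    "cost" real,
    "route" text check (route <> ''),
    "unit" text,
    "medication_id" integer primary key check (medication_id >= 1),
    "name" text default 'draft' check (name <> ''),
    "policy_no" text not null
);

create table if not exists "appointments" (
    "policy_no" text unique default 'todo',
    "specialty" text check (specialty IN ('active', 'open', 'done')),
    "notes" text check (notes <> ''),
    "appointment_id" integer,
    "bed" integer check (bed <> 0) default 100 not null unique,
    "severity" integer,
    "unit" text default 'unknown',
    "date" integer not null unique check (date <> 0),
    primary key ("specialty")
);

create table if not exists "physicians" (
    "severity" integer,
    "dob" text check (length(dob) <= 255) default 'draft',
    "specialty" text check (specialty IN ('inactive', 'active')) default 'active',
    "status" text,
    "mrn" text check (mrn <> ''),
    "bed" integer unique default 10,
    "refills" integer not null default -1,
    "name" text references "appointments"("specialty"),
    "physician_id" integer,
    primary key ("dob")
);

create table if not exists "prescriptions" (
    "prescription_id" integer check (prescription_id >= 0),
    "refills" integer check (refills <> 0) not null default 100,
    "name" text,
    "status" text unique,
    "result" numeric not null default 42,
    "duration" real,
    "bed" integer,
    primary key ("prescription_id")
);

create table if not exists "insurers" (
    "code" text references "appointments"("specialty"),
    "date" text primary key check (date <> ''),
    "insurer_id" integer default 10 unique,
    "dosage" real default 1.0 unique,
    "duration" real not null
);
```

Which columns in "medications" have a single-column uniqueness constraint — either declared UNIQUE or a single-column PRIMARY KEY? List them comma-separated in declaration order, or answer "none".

duration, medication_id

- date: no UNIQUE or single-column PK constraint.
- refills: no UNIQUE or single-column PK constraint.
- mrn: no UNIQUE or single-column PK constraint.
- duration: declared UNIQUE → unique.
- cost: no UNIQUE or single-column PK constraint.
- route: no UNIQUE or single-column PK constraint.
- unit: no UNIQUE or single-column PK constraint.
- medication_id: single-column PRIMARY KEY → unique.
- name: no UNIQUE or single-column PK constraint.
- policy_no: no UNIQUE or single-column PK constraint.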